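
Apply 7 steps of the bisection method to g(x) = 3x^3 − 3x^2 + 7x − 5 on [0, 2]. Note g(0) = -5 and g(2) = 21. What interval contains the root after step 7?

[0.765625, 0.78125]

x = 1 gives g = 2, positive; keep [0, 1]
x = 0.5 gives g = -1.875, negative; keep [0.5, 1]
x = 0.75 gives g = -0.171875, negative; keep [0.75, 1]
x = 0.875 gives g = 0.8379, positive; keep [0.75, 0.875]
x = 0.8125 gives g = 0.3162, positive; keep [0.75, 0.8125]
x = 0.78125 gives g = 0.0682, positive; keep [0.75, 0.78125]
x = 0.765625 gives g = -0.0528, negative; keep [0.765625, 0.78125]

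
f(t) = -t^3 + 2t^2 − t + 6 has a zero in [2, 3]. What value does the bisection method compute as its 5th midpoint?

f(2.5) = 0.375 > 0, so the root lies in [2.5, 3]
f(2.75) = -2.421875 < 0, so the root lies in [2.5, 2.75]
f(2.625) = -0.931641 < 0, so the root lies in [2.5, 2.625]
f(2.5625) = -0.2561 < 0, so the root lies in [2.5, 2.5625]
f(2.53125) = 0.0649 > 0, so the root lies in [2.53125, 2.5625]

2.53125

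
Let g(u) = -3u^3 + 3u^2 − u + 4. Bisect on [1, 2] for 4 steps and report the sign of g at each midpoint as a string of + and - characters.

m = 1.5, g(m) = -0.875 (−); new bracket [1, 1.5]
m = 1.25, g(m) = 1.578125 (+); new bracket [1.25, 1.5]
m = 1.375, g(m) = 0.498047 (+); new bracket [1.375, 1.5]
m = 1.4375, g(m) = -0.1497 (−); new bracket [1.375, 1.4375]

-++-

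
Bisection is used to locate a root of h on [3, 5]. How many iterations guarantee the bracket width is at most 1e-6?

21

Width after n steps is 2/2^n. Need 2^n ≥ 2/1e-6 = 2000000.
2^20 = 1048576 < 2000000 ≤ 2^21 = 2097152, so n = 21.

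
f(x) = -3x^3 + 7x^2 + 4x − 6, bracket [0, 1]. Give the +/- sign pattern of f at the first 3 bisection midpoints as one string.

--+

midpoint 0.5: f = -2.625 < 0 → [0.5, 1]
midpoint 0.75: f = -0.328125 < 0 → [0.75, 1]
midpoint 0.875: f = 0.849609 > 0 → [0.75, 0.875]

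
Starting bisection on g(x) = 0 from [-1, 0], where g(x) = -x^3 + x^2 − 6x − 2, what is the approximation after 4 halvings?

-0.3125

m = -0.5, g(m) = 1.375 (+); new bracket [-0.5, 0]
m = -0.25, g(m) = -0.421875 (−); new bracket [-0.5, -0.25]
m = -0.375, g(m) = 0.443359 (+); new bracket [-0.375, -0.25]
m = -0.3125, g(m) = 0.0032 (+); new bracket [-0.3125, -0.25]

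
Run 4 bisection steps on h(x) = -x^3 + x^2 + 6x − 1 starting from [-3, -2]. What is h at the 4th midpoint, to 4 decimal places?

x = -2.5 gives h = 5.875, positive; keep [-2.5, -2]
x = -2.25 gives h = 1.953125, positive; keep [-2.25, -2]
x = -2.125 gives h = 0.361328, positive; keep [-2.125, -2]
x = -2.0625 gives h = -0.3474, negative; keep [-2.125, -2.0625]

-0.3474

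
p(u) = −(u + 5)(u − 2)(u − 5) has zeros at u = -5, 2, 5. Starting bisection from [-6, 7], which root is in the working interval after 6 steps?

-5

midpoint 0.5: p = -37.125 < 0 → [-6, 0.5]
midpoint -2.75: p = -82.828125 < 0 → [-6, -2.75]
midpoint -4.375: p = -37.353516 < 0 → [-6, -4.375]
midpoint -5.1875: p = 13.7292 > 0 → [-5.1875, -4.375]
midpoint -4.78125: p = -14.5095 < 0 → [-5.1875, -4.78125]
midpoint -4.984375: p = -1.0896 < 0 → [-5.1875, -4.984375]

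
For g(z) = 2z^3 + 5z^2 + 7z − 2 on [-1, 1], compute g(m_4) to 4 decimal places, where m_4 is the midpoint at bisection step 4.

-1.0430

midpoint 0: g = -2 < 0 → [0, 1]
midpoint 0.5: g = 3 > 0 → [0, 0.5]
midpoint 0.25: g = 0.09375 > 0 → [0, 0.25]
midpoint 0.125: g = -1.043 < 0 → [0.125, 0.25]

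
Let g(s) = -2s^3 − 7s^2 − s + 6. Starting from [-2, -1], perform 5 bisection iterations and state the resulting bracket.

s = -1.5 gives g = -1.5, negative; keep [-1.5, -1]
s = -1.25 gives g = 0.21875, positive; keep [-1.5, -1.25]
s = -1.375 gives g = -0.660156, negative; keep [-1.375, -1.25]
s = -1.3125 gives g = -0.2241, negative; keep [-1.3125, -1.25]
s = -1.28125 gives g = -0.0034, negative; keep [-1.28125, -1.25]

[-1.28125, -1.25]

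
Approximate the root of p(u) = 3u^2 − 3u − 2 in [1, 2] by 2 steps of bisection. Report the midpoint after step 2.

midpoint 1.5: p = 0.25 > 0 → [1, 1.5]
midpoint 1.25: p = -1.0625 < 0 → [1.25, 1.5]

1.25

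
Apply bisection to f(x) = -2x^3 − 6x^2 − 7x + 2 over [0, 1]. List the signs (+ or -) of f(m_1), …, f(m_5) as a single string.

midpoint 0.5: f = -3.25 < 0 → [0, 0.5]
midpoint 0.25: f = -0.15625 < 0 → [0, 0.25]
midpoint 0.125: f = 1.027344 > 0 → [0.125, 0.25]
midpoint 0.1875: f = 0.4634 > 0 → [0.1875, 0.25]
midpoint 0.21875: f = 0.1607 > 0 → [0.21875, 0.25]

--+++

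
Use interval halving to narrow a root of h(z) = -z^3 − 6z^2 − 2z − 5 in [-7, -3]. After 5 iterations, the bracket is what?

[-5.875, -5.75]

z = -5 gives h = -20, negative; keep [-7, -5]
z = -6 gives h = 7, positive; keep [-6, -5]
z = -5.5 gives h = -9.125, negative; keep [-6, -5.5]
z = -5.75 gives h = -1.7656, negative; keep [-6, -5.75]
z = -5.875 gives h = 2.4355, positive; keep [-5.875, -5.75]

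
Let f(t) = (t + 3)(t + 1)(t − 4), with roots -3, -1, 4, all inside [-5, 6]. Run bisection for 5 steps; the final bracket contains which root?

4

t = 0.5 gives f = -18.375, negative; keep [0.5, 6]
t = 3.25 gives f = -19.921875, negative; keep [3.25, 6]
t = 4.625 gives f = 26.806641, positive; keep [3.25, 4.625]
t = 3.9375 gives f = -2.1409, negative; keep [3.9375, 4.625]
t = 4.28125 gives f = 10.8152, positive; keep [3.9375, 4.28125]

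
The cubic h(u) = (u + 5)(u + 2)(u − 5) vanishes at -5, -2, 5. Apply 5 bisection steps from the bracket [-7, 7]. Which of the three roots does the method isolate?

m = 0, h(m) = -50 (−); new bracket [0, 7]
m = 3.5, h(m) = -70.125 (−); new bracket [3.5, 7]
m = 5.25, h(m) = 18.578125 (+); new bracket [3.5, 5.25]
m = 4.375, h(m) = -37.3535 (−); new bracket [4.375, 5.25]
m = 4.8125, h(m) = -12.5339 (−); new bracket [4.8125, 5.25]

5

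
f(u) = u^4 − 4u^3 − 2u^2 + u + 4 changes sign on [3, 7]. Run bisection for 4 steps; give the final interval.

[4.25, 4.5]

midpoint 5: f = 84 > 0 → [3, 5]
midpoint 4: f = -24 < 0 → [4, 5]
midpoint 4.5: f = 13.5625 > 0 → [4, 4.5]
midpoint 4.25: f = -8.6836 < 0 → [4.25, 4.5]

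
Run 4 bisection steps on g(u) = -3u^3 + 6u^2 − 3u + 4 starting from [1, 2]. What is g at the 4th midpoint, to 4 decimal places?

g(1.5) = 2.875 > 0, so the root lies in [1.5, 2]
g(1.75) = 1.046875 > 0, so the root lies in [1.75, 2]
g(1.875) = -0.306641 < 0, so the root lies in [1.75, 1.875]
g(1.8125) = 0.4104 > 0, so the root lies in [1.8125, 1.875]

0.4104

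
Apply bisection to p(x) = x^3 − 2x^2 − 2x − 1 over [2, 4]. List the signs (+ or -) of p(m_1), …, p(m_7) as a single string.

p(3) = 2 > 0, so the root lies in [2, 3]
p(2.5) = -2.875 < 0, so the root lies in [2.5, 3]
p(2.75) = -0.828125 < 0, so the root lies in [2.75, 3]
p(2.875) = 0.4824 > 0, so the root lies in [2.75, 2.875]
p(2.8125) = -0.198 < 0, so the root lies in [2.8125, 2.875]
p(2.84375) = 0.1358 > 0, so the root lies in [2.8125, 2.84375]
p(2.828125) = -0.0327 < 0, so the root lies in [2.828125, 2.84375]

+--+-+-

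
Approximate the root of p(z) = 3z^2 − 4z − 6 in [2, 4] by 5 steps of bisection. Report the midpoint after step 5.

2.1875

z = 3 gives p = 9, positive; keep [2, 3]
z = 2.5 gives p = 2.75, positive; keep [2, 2.5]
z = 2.25 gives p = 0.1875, positive; keep [2, 2.25]
z = 2.125 gives p = -0.9531, negative; keep [2.125, 2.25]
z = 2.1875 gives p = -0.3945, negative; keep [2.1875, 2.25]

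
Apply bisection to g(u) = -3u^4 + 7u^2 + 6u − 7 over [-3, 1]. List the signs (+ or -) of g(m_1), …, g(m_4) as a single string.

---+

midpoint -1: g = -9 < 0 → [-1, 1]
midpoint 0: g = -7 < 0 → [0, 1]
midpoint 0.5: g = -2.4375 < 0 → [0.5, 1]
midpoint 0.75: g = 0.4883 > 0 → [0.5, 0.75]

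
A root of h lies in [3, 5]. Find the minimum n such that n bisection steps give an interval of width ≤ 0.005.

9

Width after n steps is 2/2^n. Need 2^n ≥ 2/0.005 = 400.
2^8 = 256 < 400 ≤ 2^9 = 512, so n = 9.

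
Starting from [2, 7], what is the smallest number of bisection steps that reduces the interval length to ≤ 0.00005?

Width after n steps is 5/2^n. Need 2^n ≥ 5/0.00005 = 100000.
2^16 = 65536 < 100000 ≤ 2^17 = 131072, so n = 17.

17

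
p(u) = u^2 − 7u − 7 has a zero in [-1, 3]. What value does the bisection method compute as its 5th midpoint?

m = 1, p(m) = -13 (−); new bracket [-1, 1]
m = 0, p(m) = -7 (−); new bracket [-1, 0]
m = -0.5, p(m) = -3.25 (−); new bracket [-1, -0.5]
m = -0.75, p(m) = -1.1875 (−); new bracket [-1, -0.75]
m = -0.875, p(m) = -0.1094 (−); new bracket [-1, -0.875]

-0.875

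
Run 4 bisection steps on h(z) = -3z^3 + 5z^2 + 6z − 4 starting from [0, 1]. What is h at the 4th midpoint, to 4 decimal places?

0.4231

z = 0.5 gives h = -0.125, negative; keep [0.5, 1]
z = 0.75 gives h = 2.046875, positive; keep [0.5, 0.75]
z = 0.625 gives h = 0.970703, positive; keep [0.5, 0.625]
z = 0.5625 gives h = 0.4231, positive; keep [0.5, 0.5625]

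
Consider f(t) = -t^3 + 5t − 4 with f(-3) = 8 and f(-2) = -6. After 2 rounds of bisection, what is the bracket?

[-2.75, -2.5]

m = -2.5, f(m) = -0.875 (−); new bracket [-3, -2.5]
m = -2.75, f(m) = 3.046875 (+); new bracket [-2.75, -2.5]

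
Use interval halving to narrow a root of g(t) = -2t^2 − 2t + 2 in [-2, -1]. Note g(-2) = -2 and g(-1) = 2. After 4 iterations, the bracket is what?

m = -1.5, g(m) = 0.5 (+); new bracket [-2, -1.5]
m = -1.75, g(m) = -0.625 (−); new bracket [-1.75, -1.5]
m = -1.625, g(m) = -0.03125 (−); new bracket [-1.625, -1.5]
m = -1.5625, g(m) = 0.2422 (+); new bracket [-1.625, -1.5625]

[-1.625, -1.5625]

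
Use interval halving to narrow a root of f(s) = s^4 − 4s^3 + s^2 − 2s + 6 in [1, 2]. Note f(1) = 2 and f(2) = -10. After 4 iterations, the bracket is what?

f(1.5) = -3.1875 < 0, so the root lies in [1, 1.5]
f(1.25) = -0.308594 < 0, so the root lies in [1, 1.25]
f(1.125) = 0.922119 > 0, so the root lies in [1.125, 1.25]
f(1.1875) = 0.3255 > 0, so the root lies in [1.1875, 1.25]

[1.1875, 1.25]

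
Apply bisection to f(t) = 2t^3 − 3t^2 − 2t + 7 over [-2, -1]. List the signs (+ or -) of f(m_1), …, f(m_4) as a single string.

-+--

t = -1.5 gives f = -3.5, negative; keep [-1.5, -1]
t = -1.25 gives f = 0.90625, positive; keep [-1.5, -1.25]
t = -1.375 gives f = -1.121094, negative; keep [-1.375, -1.25]
t = -1.3125 gives f = -0.0649, negative; keep [-1.3125, -1.25]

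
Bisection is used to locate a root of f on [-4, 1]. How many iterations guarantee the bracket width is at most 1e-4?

Width after n steps is 5/2^n. Need 2^n ≥ 5/1e-4 = 50000.
2^15 = 32768 < 50000 ≤ 2^16 = 65536, so n = 16.

16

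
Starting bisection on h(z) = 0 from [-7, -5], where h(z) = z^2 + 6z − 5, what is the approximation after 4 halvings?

-6.625

m = -6, h(m) = -5 (−); new bracket [-7, -6]
m = -6.5, h(m) = -1.75 (−); new bracket [-7, -6.5]
m = -6.75, h(m) = 0.0625 (+); new bracket [-6.75, -6.5]
m = -6.625, h(m) = -0.8594 (−); new bracket [-6.75, -6.625]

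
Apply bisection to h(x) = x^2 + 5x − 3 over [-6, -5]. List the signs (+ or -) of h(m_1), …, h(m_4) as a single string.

-+++

m = -5.5, h(m) = -0.25 (−); new bracket [-6, -5.5]
m = -5.75, h(m) = 1.3125 (+); new bracket [-5.75, -5.5]
m = -5.625, h(m) = 0.515625 (+); new bracket [-5.625, -5.5]
m = -5.5625, h(m) = 0.1289 (+); new bracket [-5.5625, -5.5]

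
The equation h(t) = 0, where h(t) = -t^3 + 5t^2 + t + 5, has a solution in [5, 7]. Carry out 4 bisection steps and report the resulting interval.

[5.25, 5.375]

midpoint 6: h = -25 < 0 → [5, 6]
midpoint 5.5: h = -4.625 < 0 → [5, 5.5]
midpoint 5.25: h = 3.359375 > 0 → [5.25, 5.5]
midpoint 5.375: h = -0.459 < 0 → [5.25, 5.375]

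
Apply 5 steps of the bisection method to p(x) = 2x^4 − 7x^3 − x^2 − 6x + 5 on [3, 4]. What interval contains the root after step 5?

x = 3.5 gives p = -28.25, negative; keep [3.5, 4]
x = 3.75 gives p = -5.195312, negative; keep [3.75, 4]
x = 3.875 gives p = 10.373535, positive; keep [3.75, 3.875]
x = 3.8125 gives p = 2.2244, positive; keep [3.75, 3.8125]
x = 3.78125 gives p = -1.5745, negative; keep [3.78125, 3.8125]

[3.78125, 3.8125]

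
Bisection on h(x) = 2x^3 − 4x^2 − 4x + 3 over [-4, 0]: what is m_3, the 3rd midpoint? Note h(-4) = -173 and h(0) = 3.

-1.5

h(-2) = -21 < 0, so the root lies in [-2, 0]
h(-1) = 1 > 0, so the root lies in [-2, -1]
h(-1.5) = -6.75 < 0, so the root lies in [-1.5, -1]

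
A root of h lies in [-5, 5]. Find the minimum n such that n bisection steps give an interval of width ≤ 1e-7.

27

Width after n steps is 10/2^n. Need 2^n ≥ 10/1e-7 = 100000000.
2^26 = 67108864 < 100000000 ≤ 2^27 = 134217728, so n = 27.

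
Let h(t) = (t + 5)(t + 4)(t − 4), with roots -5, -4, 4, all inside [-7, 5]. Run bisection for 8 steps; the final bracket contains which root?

midpoint -1: h = -60 < 0 → [-1, 5]
midpoint 2: h = -84 < 0 → [2, 5]
midpoint 3.5: h = -31.875 < 0 → [3.5, 5]
midpoint 4.25: h = 19.0781 > 0 → [3.5, 4.25]
midpoint 3.875: h = -8.7363 < 0 → [3.875, 4.25]
midpoint 4.0625: h = 4.5667 > 0 → [3.875, 4.0625]
midpoint 3.96875: h = -2.2334 < 0 → [3.96875, 4.0625]
midpoint 4.015625: h = 1.1292 > 0 → [3.96875, 4.015625]

4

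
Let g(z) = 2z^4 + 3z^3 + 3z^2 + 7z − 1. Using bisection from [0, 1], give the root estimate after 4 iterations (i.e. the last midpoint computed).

m = 0.5, g(m) = 3.75 (+); new bracket [0, 0.5]
m = 0.25, g(m) = 0.992188 (+); new bracket [0, 0.25]
m = 0.125, g(m) = -0.071777 (−); new bracket [0.125, 0.25]
m = 0.1875, g(m) = 0.4402 (+); new bracket [0.125, 0.1875]

0.1875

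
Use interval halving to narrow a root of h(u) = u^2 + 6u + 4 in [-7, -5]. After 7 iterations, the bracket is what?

u = -6 gives h = 4, positive; keep [-6, -5]
u = -5.5 gives h = 1.25, positive; keep [-5.5, -5]
u = -5.25 gives h = 0.0625, positive; keep [-5.25, -5]
u = -5.125 gives h = -0.4844, negative; keep [-5.25, -5.125]
u = -5.1875 gives h = -0.2148, negative; keep [-5.25, -5.1875]
u = -5.21875 gives h = -0.0771, negative; keep [-5.25, -5.21875]
u = -5.234375 gives h = -0.0076, negative; keep [-5.25, -5.234375]

[-5.25, -5.234375]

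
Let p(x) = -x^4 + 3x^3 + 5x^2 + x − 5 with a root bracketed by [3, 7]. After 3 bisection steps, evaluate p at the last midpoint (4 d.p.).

-35.9375

x = 5 gives p = -125, negative; keep [3, 5]
x = 4 gives p = 15, positive; keep [4, 5]
x = 4.5 gives p = -35.9375, negative; keep [4, 4.5]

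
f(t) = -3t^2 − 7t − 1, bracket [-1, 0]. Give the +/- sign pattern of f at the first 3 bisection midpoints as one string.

t = -0.5 gives f = 1.75, positive; keep [-0.5, 0]
t = -0.25 gives f = 0.5625, positive; keep [-0.25, 0]
t = -0.125 gives f = -0.171875, negative; keep [-0.25, -0.125]

++-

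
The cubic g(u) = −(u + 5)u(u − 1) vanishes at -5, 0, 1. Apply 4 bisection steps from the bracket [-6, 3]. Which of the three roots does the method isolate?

g(-1.5) = -13.125 < 0, so the root lies in [-6, -1.5]
g(-3.75) = -22.265625 < 0, so the root lies in [-6, -3.75]
g(-4.875) = -3.580078 < 0, so the root lies in [-6, -4.875]
g(-5.4375) = 15.3142 > 0, so the root lies in [-5.4375, -4.875]

-5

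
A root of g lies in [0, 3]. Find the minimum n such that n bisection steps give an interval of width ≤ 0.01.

Width after n steps is 3/2^n. Need 2^n ≥ 3/0.01 = 300.
2^8 = 256 < 300 ≤ 2^9 = 512, so n = 9.

9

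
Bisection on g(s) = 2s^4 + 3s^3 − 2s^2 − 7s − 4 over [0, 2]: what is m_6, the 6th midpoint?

1.46875

m = 1, g(m) = -8 (−); new bracket [1, 2]
m = 1.5, g(m) = 1.25 (+); new bracket [1, 1.5]
m = 1.25, g(m) = -5.132812 (−); new bracket [1.25, 1.5]
m = 1.375, g(m) = -2.4585 (−); new bracket [1.375, 1.5]
m = 1.4375, g(m) = -0.7439 (−); new bracket [1.4375, 1.5]
m = 1.46875, g(m) = 0.2168 (+); new bracket [1.4375, 1.46875]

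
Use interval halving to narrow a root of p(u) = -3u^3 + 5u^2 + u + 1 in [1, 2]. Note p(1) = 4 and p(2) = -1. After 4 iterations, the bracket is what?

p(1.5) = 3.625 > 0, so the root lies in [1.5, 2]
p(1.75) = 1.984375 > 0, so the root lies in [1.75, 2]
p(1.875) = 0.677734 > 0, so the root lies in [1.875, 2]
p(1.9375) = -0.1125 < 0, so the root lies in [1.875, 1.9375]

[1.875, 1.9375]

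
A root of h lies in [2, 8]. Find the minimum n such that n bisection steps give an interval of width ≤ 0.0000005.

24

Width after n steps is 6/2^n. Need 2^n ≥ 6/0.0000005 = 12000000.
2^23 = 8388608 < 12000000 ≤ 2^24 = 16777216, so n = 24.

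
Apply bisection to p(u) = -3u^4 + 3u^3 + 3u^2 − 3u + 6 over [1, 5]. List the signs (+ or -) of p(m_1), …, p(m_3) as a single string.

midpoint 3: p = -138 < 0 → [1, 3]
midpoint 2: p = -12 < 0 → [1, 2]
midpoint 1.5: p = 3.1875 > 0 → [1.5, 2]

--+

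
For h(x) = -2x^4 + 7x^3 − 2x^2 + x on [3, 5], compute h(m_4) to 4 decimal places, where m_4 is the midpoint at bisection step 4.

6.4819

x = 4 gives h = -92, negative; keep [3, 4]
x = 3.5 gives h = -21, negative; keep [3, 3.5]
x = 3.25 gives h = -0.710938, negative; keep [3, 3.25]
x = 3.125 gives h = 6.4819, positive; keep [3.125, 3.25]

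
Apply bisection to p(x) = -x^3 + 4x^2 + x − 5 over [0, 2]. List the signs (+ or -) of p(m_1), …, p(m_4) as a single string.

-++-

midpoint 1: p = -1 < 0 → [1, 2]
midpoint 1.5: p = 2.125 > 0 → [1, 1.5]
midpoint 1.25: p = 0.546875 > 0 → [1, 1.25]
midpoint 1.125: p = -0.2363 < 0 → [1.125, 1.25]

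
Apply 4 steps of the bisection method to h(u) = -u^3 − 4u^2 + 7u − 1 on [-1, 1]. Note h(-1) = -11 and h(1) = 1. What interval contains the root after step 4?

h(0) = -1 < 0, so the root lies in [0, 1]
h(0.5) = 1.375 > 0, so the root lies in [0, 0.5]
h(0.25) = 0.484375 > 0, so the root lies in [0, 0.25]
h(0.125) = -0.1895 < 0, so the root lies in [0.125, 0.25]

[0.125, 0.25]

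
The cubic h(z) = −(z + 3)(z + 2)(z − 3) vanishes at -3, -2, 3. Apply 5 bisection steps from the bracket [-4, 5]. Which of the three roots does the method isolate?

midpoint 0.5: h = 21.875 > 0 → [0.5, 5]
midpoint 2.75: h = 6.828125 > 0 → [2.75, 5]
midpoint 3.875: h = -35.341797 < 0 → [2.75, 3.875]
midpoint 3.3125: h = -10.4797 < 0 → [2.75, 3.3125]
midpoint 3.03125: h = -0.9483 < 0 → [2.75, 3.03125]

3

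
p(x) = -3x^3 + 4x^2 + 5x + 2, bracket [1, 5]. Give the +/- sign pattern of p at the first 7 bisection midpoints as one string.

x = 3 gives p = -28, negative; keep [1, 3]
x = 2 gives p = 4, positive; keep [2, 3]
x = 2.5 gives p = -7.375, negative; keep [2, 2.5]
x = 2.25 gives p = -0.6719, negative; keep [2, 2.25]
x = 2.125 gives p = 1.9004, positive; keep [2.125, 2.25]
x = 2.1875 gives p = 0.6755, positive; keep [2.1875, 2.25]
x = 2.21875 gives p = 0.0174, positive; keep [2.21875, 2.25]

-+--+++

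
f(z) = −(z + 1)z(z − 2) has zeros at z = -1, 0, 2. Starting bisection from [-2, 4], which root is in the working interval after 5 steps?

m = 1, f(m) = 2 (+); new bracket [1, 4]
m = 2.5, f(m) = -4.375 (−); new bracket [1, 2.5]
m = 1.75, f(m) = 1.203125 (+); new bracket [1.75, 2.5]
m = 2.125, f(m) = -0.8301 (−); new bracket [1.75, 2.125]
m = 1.9375, f(m) = 0.3557 (+); new bracket [1.9375, 2.125]

2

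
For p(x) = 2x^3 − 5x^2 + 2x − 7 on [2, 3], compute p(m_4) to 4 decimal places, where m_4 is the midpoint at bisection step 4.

1.0835

midpoint 2.5: p = -2 < 0 → [2.5, 3]
midpoint 2.75: p = 2.28125 > 0 → [2.5, 2.75]
midpoint 2.625: p = -0.027344 < 0 → [2.625, 2.75]
midpoint 2.6875: p = 1.0835 > 0 → [2.625, 2.6875]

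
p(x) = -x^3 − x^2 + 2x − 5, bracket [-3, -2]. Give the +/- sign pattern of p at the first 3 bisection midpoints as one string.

x = -2.5 gives p = -0.625, negative; keep [-3, -2.5]
x = -2.75 gives p = 2.734375, positive; keep [-2.75, -2.5]
x = -2.625 gives p = 0.947266, positive; keep [-2.625, -2.5]

-++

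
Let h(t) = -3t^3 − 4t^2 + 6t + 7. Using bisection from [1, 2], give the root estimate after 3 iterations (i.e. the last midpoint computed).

1.375

m = 1.5, h(m) = -3.125 (−); new bracket [1, 1.5]
m = 1.25, h(m) = 2.390625 (+); new bracket [1.25, 1.5]
m = 1.375, h(m) = -0.111328 (−); new bracket [1.25, 1.375]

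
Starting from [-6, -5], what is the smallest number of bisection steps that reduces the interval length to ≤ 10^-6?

Width after n steps is 1/2^n. Need 2^n ≥ 1/10^-6 = 1000000.
2^19 = 524288 < 1000000 ≤ 2^20 = 1048576, so n = 20.

20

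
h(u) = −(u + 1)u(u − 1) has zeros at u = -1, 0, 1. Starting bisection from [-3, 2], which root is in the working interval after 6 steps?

-1

m = -0.5, h(m) = -0.375 (−); new bracket [-3, -0.5]
m = -1.75, h(m) = 3.609375 (+); new bracket [-1.75, -0.5]
m = -1.125, h(m) = 0.298828 (+); new bracket [-1.125, -0.5]
m = -0.8125, h(m) = -0.2761 (−); new bracket [-1.125, -0.8125]
m = -0.96875, h(m) = -0.0596 (−); new bracket [-1.125, -0.96875]
m = -1.046875, h(m) = 0.1004 (+); new bracket [-1.046875, -0.96875]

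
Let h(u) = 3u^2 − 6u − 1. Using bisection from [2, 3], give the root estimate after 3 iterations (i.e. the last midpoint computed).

h(2.5) = 2.75 > 0, so the root lies in [2, 2.5]
h(2.25) = 0.6875 > 0, so the root lies in [2, 2.25]
h(2.125) = -0.203125 < 0, so the root lies in [2.125, 2.25]

2.125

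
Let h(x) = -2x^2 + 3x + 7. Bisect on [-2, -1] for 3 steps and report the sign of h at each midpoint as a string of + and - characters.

m = -1.5, h(m) = -2 (−); new bracket [-1.5, -1]
m = -1.25, h(m) = 0.125 (+); new bracket [-1.5, -1.25]
m = -1.375, h(m) = -0.90625 (−); new bracket [-1.375, -1.25]

-+-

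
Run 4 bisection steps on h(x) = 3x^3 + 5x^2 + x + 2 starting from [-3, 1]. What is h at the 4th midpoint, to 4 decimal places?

x = -1 gives h = 3, positive; keep [-3, -1]
x = -2 gives h = -4, negative; keep [-2, -1]
x = -1.5 gives h = 1.625, positive; keep [-2, -1.5]
x = -1.75 gives h = -0.5156, negative; keep [-1.75, -1.5]

-0.5156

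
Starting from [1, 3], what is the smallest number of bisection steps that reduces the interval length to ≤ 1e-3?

Width after n steps is 2/2^n. Need 2^n ≥ 2/1e-3 = 2000.
2^10 = 1024 < 2000 ≤ 2^11 = 2048, so n = 11.

11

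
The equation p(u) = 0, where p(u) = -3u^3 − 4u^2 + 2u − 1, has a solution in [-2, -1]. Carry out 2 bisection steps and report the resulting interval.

[-2, -1.75]

midpoint -1.5: p = -2.875 < 0 → [-2, -1.5]
midpoint -1.75: p = -0.671875 < 0 → [-2, -1.75]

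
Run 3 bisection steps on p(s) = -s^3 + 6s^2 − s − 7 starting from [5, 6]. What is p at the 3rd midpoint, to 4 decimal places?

p(5.5) = 2.625 > 0, so the root lies in [5.5, 6]
p(5.75) = -4.484375 < 0, so the root lies in [5.5, 5.75]
p(5.625) = -0.759766 < 0, so the root lies in [5.5, 5.625]

-0.7598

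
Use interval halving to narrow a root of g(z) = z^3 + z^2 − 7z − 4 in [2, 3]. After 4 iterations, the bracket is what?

[2.4375, 2.5]

midpoint 2.5: g = 0.375 > 0 → [2, 2.5]
midpoint 2.25: g = -3.296875 < 0 → [2.25, 2.5]
midpoint 2.375: g = -1.587891 < 0 → [2.375, 2.5]
midpoint 2.4375: g = -0.6389 < 0 → [2.4375, 2.5]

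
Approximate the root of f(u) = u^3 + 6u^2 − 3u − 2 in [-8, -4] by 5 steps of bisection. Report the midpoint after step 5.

-6.375

m = -6, f(m) = 16 (+); new bracket [-8, -6]
m = -7, f(m) = -30 (−); new bracket [-7, -6]
m = -6.5, f(m) = -3.625 (−); new bracket [-6.5, -6]
m = -6.25, f(m) = 6.9844 (+); new bracket [-6.5, -6.25]
m = -6.375, f(m) = 1.8848 (+); new bracket [-6.5, -6.375]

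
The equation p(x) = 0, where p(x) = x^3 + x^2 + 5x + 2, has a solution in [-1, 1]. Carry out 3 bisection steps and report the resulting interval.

p(0) = 2 > 0, so the root lies in [-1, 0]
p(-0.5) = -0.375 < 0, so the root lies in [-0.5, 0]
p(-0.25) = 0.796875 > 0, so the root lies in [-0.5, -0.25]

[-0.5, -0.25]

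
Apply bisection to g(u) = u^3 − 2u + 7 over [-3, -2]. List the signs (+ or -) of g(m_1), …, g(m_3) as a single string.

-+-

m = -2.5, g(m) = -3.625 (−); new bracket [-2.5, -2]
m = -2.25, g(m) = 0.109375 (+); new bracket [-2.5, -2.25]
m = -2.375, g(m) = -1.646484 (−); new bracket [-2.375, -2.25]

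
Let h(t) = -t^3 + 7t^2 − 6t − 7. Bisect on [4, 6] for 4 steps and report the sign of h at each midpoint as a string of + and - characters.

++-+

h(5) = 13 > 0, so the root lies in [5, 6]
h(5.5) = 5.375 > 0, so the root lies in [5.5, 6]
h(5.75) = -0.171875 < 0, so the root lies in [5.5, 5.75]
h(5.625) = 2.7559 > 0, so the root lies in [5.625, 5.75]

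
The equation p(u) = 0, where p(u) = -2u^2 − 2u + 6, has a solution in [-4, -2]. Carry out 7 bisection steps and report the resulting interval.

m = -3, p(m) = -6 (−); new bracket [-3, -2]
m = -2.5, p(m) = -1.5 (−); new bracket [-2.5, -2]
m = -2.25, p(m) = 0.375 (+); new bracket [-2.5, -2.25]
m = -2.375, p(m) = -0.5312 (−); new bracket [-2.375, -2.25]
m = -2.3125, p(m) = -0.0703 (−); new bracket [-2.3125, -2.25]
m = -2.28125, p(m) = 0.1543 (+); new bracket [-2.3125, -2.28125]
m = -2.296875, p(m) = 0.0425 (+); new bracket [-2.3125, -2.296875]

[-2.3125, -2.296875]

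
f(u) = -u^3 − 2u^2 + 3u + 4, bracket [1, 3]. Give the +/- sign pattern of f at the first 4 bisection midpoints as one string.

-+--

m = 2, f(m) = -6 (−); new bracket [1, 2]
m = 1.5, f(m) = 0.625 (+); new bracket [1.5, 2]
m = 1.75, f(m) = -2.234375 (−); new bracket [1.5, 1.75]
m = 1.625, f(m) = -0.6973 (−); new bracket [1.5, 1.625]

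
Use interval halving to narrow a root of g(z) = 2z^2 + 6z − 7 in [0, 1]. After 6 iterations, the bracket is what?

[0.890625, 0.90625]

m = 0.5, g(m) = -3.5 (−); new bracket [0.5, 1]
m = 0.75, g(m) = -1.375 (−); new bracket [0.75, 1]
m = 0.875, g(m) = -0.21875 (−); new bracket [0.875, 1]
m = 0.9375, g(m) = 0.3828 (+); new bracket [0.875, 0.9375]
m = 0.90625, g(m) = 0.0801 (+); new bracket [0.875, 0.90625]
m = 0.890625, g(m) = -0.0698 (−); new bracket [0.890625, 0.90625]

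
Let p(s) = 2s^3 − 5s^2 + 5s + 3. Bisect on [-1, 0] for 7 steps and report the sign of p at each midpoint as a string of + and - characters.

m = -0.5, p(m) = -1 (−); new bracket [-0.5, 0]
m = -0.25, p(m) = 1.40625 (+); new bracket [-0.5, -0.25]
m = -0.375, p(m) = 0.316406 (+); new bracket [-0.5, -0.375]
m = -0.4375, p(m) = -0.312 (−); new bracket [-0.4375, -0.375]
m = -0.40625, p(m) = 0.0095 (+); new bracket [-0.4375, -0.40625]
m = -0.421875, p(m) = -0.1494 (−); new bracket [-0.421875, -0.40625]
m = -0.4140625, p(m) = -0.0695 (−); new bracket [-0.4140625, -0.40625]

-++-+--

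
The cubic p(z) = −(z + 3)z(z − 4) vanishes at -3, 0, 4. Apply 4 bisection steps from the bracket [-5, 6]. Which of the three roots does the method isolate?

z = 0.5 gives p = 6.125, positive; keep [0.5, 6]
z = 3.25 gives p = 15.234375, positive; keep [3.25, 6]
z = 4.625 gives p = -22.041016, negative; keep [3.25, 4.625]
z = 3.9375 gives p = 1.7073, positive; keep [3.9375, 4.625]

4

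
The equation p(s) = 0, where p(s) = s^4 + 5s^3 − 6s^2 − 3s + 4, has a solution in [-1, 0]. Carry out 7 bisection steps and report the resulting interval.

[-0.8359375, -0.828125]

m = -0.5, p(m) = 3.4375 (+); new bracket [-1, -0.5]
m = -0.75, p(m) = 1.082031 (+); new bracket [-1, -0.75]
m = -0.875, p(m) = -0.732178 (−); new bracket [-0.875, -0.75]
m = -0.8125, p(m) = 0.2305 (+); new bracket [-0.875, -0.8125]
m = -0.84375, p(m) = -0.2368 (−); new bracket [-0.84375, -0.8125]
m = -0.828125, p(m) = 0.0003 (+); new bracket [-0.84375, -0.828125]
m = -0.8359375, p(m) = -0.1174 (−); new bracket [-0.8359375, -0.828125]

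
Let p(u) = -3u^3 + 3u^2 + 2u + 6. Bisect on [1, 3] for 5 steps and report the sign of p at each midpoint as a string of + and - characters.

p(2) = -2 < 0, so the root lies in [1, 2]
p(1.5) = 5.625 > 0, so the root lies in [1.5, 2]
p(1.75) = 2.609375 > 0, so the root lies in [1.75, 2]
p(1.875) = 0.5215 > 0, so the root lies in [1.875, 2]
p(1.9375) = -0.6829 < 0, so the root lies in [1.875, 1.9375]

-+++-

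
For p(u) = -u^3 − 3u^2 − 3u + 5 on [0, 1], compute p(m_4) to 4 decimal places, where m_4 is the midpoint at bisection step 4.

0.0457

u = 0.5 gives p = 2.625, positive; keep [0.5, 1]
u = 0.75 gives p = 0.640625, positive; keep [0.75, 1]
u = 0.875 gives p = -0.591797, negative; keep [0.75, 0.875]
u = 0.8125 gives p = 0.0457, positive; keep [0.8125, 0.875]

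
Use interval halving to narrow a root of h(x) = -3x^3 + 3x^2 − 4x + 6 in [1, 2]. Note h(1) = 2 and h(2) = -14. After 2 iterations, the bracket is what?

[1, 1.25]

x = 1.5 gives h = -3.375, negative; keep [1, 1.5]
x = 1.25 gives h = -0.171875, negative; keep [1, 1.25]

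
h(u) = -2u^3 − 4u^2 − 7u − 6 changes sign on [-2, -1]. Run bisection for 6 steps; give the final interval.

[-1.1875, -1.171875]

h(-1.5) = 2.25 > 0, so the root lies in [-1.5, -1]
h(-1.25) = 0.40625 > 0, so the root lies in [-1.25, -1]
h(-1.125) = -0.339844 < 0, so the root lies in [-1.25, -1.125]
h(-1.1875) = 0.021 > 0, so the root lies in [-1.1875, -1.125]
h(-1.15625) = -0.1623 < 0, so the root lies in [-1.1875, -1.15625]
h(-1.171875) = -0.0714 < 0, so the root lies in [-1.1875, -1.171875]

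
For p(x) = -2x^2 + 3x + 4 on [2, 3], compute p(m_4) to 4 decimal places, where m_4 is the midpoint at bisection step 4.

0.2422

p(2.5) = -1 < 0, so the root lies in [2, 2.5]
p(2.25) = 0.625 > 0, so the root lies in [2.25, 2.5]
p(2.375) = -0.15625 < 0, so the root lies in [2.25, 2.375]
p(2.3125) = 0.2422 > 0, so the root lies in [2.3125, 2.375]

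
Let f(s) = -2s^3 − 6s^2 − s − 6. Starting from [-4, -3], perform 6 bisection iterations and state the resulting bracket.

[-3.15625, -3.140625]

f(-3.5) = 9.75 > 0, so the root lies in [-3.5, -3]
f(-3.25) = 2.53125 > 0, so the root lies in [-3.25, -3]
f(-3.125) = -0.433594 < 0, so the root lies in [-3.25, -3.125]
f(-3.1875) = 0.9976 > 0, so the root lies in [-3.1875, -3.125]
f(-3.15625) = 0.2693 > 0, so the root lies in [-3.15625, -3.125]
f(-3.140625) = -0.0853 < 0, so the root lies in [-3.15625, -3.140625]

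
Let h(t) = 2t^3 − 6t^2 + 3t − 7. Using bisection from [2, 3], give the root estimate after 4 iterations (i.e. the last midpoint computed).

midpoint 2.5: h = -5.75 < 0 → [2.5, 3]
midpoint 2.75: h = -2.53125 < 0 → [2.75, 3]
midpoint 2.875: h = -0.441406 < 0 → [2.875, 3]
midpoint 2.9375: h = 0.7339 > 0 → [2.875, 2.9375]

2.9375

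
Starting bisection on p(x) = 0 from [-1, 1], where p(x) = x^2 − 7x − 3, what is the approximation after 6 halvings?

-0.40625

x = 0 gives p = -3, negative; keep [-1, 0]
x = -0.5 gives p = 0.75, positive; keep [-0.5, 0]
x = -0.25 gives p = -1.1875, negative; keep [-0.5, -0.25]
x = -0.375 gives p = -0.2344, negative; keep [-0.5, -0.375]
x = -0.4375 gives p = 0.2539, positive; keep [-0.4375, -0.375]
x = -0.40625 gives p = 0.0088, positive; keep [-0.40625, -0.375]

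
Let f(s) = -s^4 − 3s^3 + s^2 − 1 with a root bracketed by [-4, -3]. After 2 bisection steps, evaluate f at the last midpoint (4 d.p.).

0.9805

midpoint -3.5: f = -10.1875 < 0 → [-3.5, -3]
midpoint -3.25: f = 0.980469 > 0 → [-3.5, -3.25]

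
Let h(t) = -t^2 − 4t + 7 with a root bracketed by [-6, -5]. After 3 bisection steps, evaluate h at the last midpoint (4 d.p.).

midpoint -5.5: h = -1.25 < 0 → [-5.5, -5]
midpoint -5.25: h = 0.4375 > 0 → [-5.5, -5.25]
midpoint -5.375: h = -0.390625 < 0 → [-5.375, -5.25]

-0.3906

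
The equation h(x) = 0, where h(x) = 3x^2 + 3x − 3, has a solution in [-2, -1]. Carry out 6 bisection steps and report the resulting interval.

[-1.625, -1.609375]

midpoint -1.5: h = -0.75 < 0 → [-2, -1.5]
midpoint -1.75: h = 0.9375 > 0 → [-1.75, -1.5]
midpoint -1.625: h = 0.046875 > 0 → [-1.625, -1.5]
midpoint -1.5625: h = -0.3633 < 0 → [-1.625, -1.5625]
midpoint -1.59375: h = -0.1611 < 0 → [-1.625, -1.59375]
midpoint -1.609375: h = -0.0579 < 0 → [-1.625, -1.609375]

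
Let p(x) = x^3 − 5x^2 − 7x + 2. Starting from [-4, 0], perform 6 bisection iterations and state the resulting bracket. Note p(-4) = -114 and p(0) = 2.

midpoint -2: p = -12 < 0 → [-2, 0]
midpoint -1: p = 3 > 0 → [-2, -1]
midpoint -1.5: p = -2.125 < 0 → [-1.5, -1]
midpoint -1.25: p = 0.9844 > 0 → [-1.5, -1.25]
midpoint -1.375: p = -0.4277 < 0 → [-1.375, -1.25]
midpoint -1.3125: p = 0.3132 > 0 → [-1.375, -1.3125]

[-1.375, -1.3125]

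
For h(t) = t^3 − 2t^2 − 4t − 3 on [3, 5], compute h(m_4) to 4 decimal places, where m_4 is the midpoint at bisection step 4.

-0.8379

midpoint 4: h = 13 > 0 → [3, 4]
midpoint 3.5: h = 1.375 > 0 → [3, 3.5]
midpoint 3.25: h = -2.796875 < 0 → [3.25, 3.5]
midpoint 3.375: h = -0.8379 < 0 → [3.375, 3.5]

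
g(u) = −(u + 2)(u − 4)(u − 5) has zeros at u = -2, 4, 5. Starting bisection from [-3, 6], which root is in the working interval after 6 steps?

u = 1.5 gives g = -30.625, negative; keep [-3, 1.5]
u = -0.75 gives g = -34.140625, negative; keep [-3, -0.75]
u = -1.875 gives g = -5.048828, negative; keep [-3, -1.875]
u = -2.4375 gives g = 20.947, positive; keep [-2.4375, -1.875]
u = -2.15625 gives g = 6.8837, positive; keep [-2.15625, -1.875]
u = -2.015625 gives g = 0.6594, positive; keep [-2.015625, -1.875]

-2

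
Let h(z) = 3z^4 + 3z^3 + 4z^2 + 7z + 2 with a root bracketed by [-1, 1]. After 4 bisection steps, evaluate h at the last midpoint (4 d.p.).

h(0) = 2 > 0, so the root lies in [-1, 0]
h(-0.5) = -0.6875 < 0, so the root lies in [-0.5, 0]
h(-0.25) = 0.464844 > 0, so the root lies in [-0.5, -0.25]
h(-0.375) = -0.1614 < 0, so the root lies in [-0.375, -0.25]

-0.1614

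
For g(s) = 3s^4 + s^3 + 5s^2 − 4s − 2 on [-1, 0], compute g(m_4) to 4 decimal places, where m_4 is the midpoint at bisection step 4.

m = -0.5, g(m) = 1.3125 (+); new bracket [-0.5, 0]
m = -0.25, g(m) = -0.691406 (−); new bracket [-0.5, -0.25]
m = -0.375, g(m) = 0.209717 (+); new bracket [-0.375, -0.25]
m = -0.3125, g(m) = -0.2636 (−); new bracket [-0.375, -0.3125]

-0.2636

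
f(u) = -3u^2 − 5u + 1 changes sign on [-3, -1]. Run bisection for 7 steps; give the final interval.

u = -2 gives f = -1, negative; keep [-2, -1]
u = -1.5 gives f = 1.75, positive; keep [-2, -1.5]
u = -1.75 gives f = 0.5625, positive; keep [-2, -1.75]
u = -1.875 gives f = -0.1719, negative; keep [-1.875, -1.75]
u = -1.8125 gives f = 0.207, positive; keep [-1.875, -1.8125]
u = -1.84375 gives f = 0.0205, positive; keep [-1.875, -1.84375]
u = -1.859375 gives f = -0.075, negative; keep [-1.859375, -1.84375]

[-1.859375, -1.84375]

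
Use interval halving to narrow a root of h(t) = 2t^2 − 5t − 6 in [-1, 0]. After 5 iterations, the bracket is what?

[-0.90625, -0.875]

h(-0.5) = -3 < 0, so the root lies in [-1, -0.5]
h(-0.75) = -1.125 < 0, so the root lies in [-1, -0.75]
h(-0.875) = -0.09375 < 0, so the root lies in [-1, -0.875]
h(-0.9375) = 0.4453 > 0, so the root lies in [-0.9375, -0.875]
h(-0.90625) = 0.1738 > 0, so the root lies in [-0.90625, -0.875]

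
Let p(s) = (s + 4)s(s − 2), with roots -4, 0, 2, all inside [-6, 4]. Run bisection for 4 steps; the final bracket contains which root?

s = -1 gives p = 9, positive; keep [-6, -1]
s = -3.5 gives p = 9.625, positive; keep [-6, -3.5]
s = -4.75 gives p = -24.046875, negative; keep [-4.75, -3.5]
s = -4.125 gives p = -3.1582, negative; keep [-4.125, -3.5]

-4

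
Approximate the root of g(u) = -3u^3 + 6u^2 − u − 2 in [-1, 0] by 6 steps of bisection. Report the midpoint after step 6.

-0.453125

midpoint -0.5: g = 0.375 > 0 → [-0.5, 0]
midpoint -0.25: g = -1.328125 < 0 → [-0.5, -0.25]
midpoint -0.375: g = -0.623047 < 0 → [-0.5, -0.375]
midpoint -0.4375: g = -0.1628 < 0 → [-0.5, -0.4375]
midpoint -0.46875: g = 0.0961 > 0 → [-0.46875, -0.4375]
midpoint -0.453125: g = -0.0358 < 0 → [-0.46875, -0.453125]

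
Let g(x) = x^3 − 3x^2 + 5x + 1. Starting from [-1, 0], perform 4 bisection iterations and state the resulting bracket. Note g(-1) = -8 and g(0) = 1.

midpoint -0.5: g = -2.375 < 0 → [-0.5, 0]
midpoint -0.25: g = -0.453125 < 0 → [-0.25, 0]
midpoint -0.125: g = 0.326172 > 0 → [-0.25, -0.125]
midpoint -0.1875: g = -0.0496 < 0 → [-0.1875, -0.125]

[-0.1875, -0.125]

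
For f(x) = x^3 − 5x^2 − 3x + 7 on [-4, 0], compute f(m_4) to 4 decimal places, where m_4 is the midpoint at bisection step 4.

x = -2 gives f = -15, negative; keep [-2, 0]
x = -1 gives f = 4, positive; keep [-2, -1]
x = -1.5 gives f = -3.125, negative; keep [-1.5, -1]
x = -1.25 gives f = 0.9844, positive; keep [-1.5, -1.25]

0.9844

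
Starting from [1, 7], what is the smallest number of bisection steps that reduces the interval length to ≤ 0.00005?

Width after n steps is 6/2^n. Need 2^n ≥ 6/0.00005 = 120000.
2^16 = 65536 < 120000 ≤ 2^17 = 131072, so n = 17.

17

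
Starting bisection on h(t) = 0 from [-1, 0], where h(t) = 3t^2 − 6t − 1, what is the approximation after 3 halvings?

-0.125

midpoint -0.5: h = 2.75 > 0 → [-0.5, 0]
midpoint -0.25: h = 0.6875 > 0 → [-0.25, 0]
midpoint -0.125: h = -0.203125 < 0 → [-0.25, -0.125]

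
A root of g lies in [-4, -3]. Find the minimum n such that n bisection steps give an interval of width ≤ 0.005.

Width after n steps is 1/2^n. Need 2^n ≥ 1/0.005 = 200.
2^7 = 128 < 200 ≤ 2^8 = 256, so n = 8.

8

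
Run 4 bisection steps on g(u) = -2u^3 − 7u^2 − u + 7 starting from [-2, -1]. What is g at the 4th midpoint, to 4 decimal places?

g(-1.5) = -0.5 < 0, so the root lies in [-1.5, -1]
g(-1.25) = 1.21875 > 0, so the root lies in [-1.5, -1.25]
g(-1.375) = 0.339844 > 0, so the root lies in [-1.5, -1.375]
g(-1.4375) = -0.0864 < 0, so the root lies in [-1.4375, -1.375]

-0.0864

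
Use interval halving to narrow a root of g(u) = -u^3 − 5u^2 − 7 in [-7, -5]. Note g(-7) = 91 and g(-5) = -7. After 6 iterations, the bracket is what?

[-5.28125, -5.25]

midpoint -6: g = 29 > 0 → [-6, -5]
midpoint -5.5: g = 8.125 > 0 → [-5.5, -5]
midpoint -5.25: g = -0.109375 < 0 → [-5.5, -5.25]
midpoint -5.375: g = 3.834 > 0 → [-5.375, -5.25]
midpoint -5.3125: g = 1.8196 > 0 → [-5.3125, -5.25]
midpoint -5.28125: g = 0.8445 > 0 → [-5.28125, -5.25]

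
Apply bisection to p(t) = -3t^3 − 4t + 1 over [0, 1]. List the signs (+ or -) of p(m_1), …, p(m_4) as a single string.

--++

p(0.5) = -1.375 < 0, so the root lies in [0, 0.5]
p(0.25) = -0.046875 < 0, so the root lies in [0, 0.25]
p(0.125) = 0.494141 > 0, so the root lies in [0.125, 0.25]
p(0.1875) = 0.2302 > 0, so the root lies in [0.1875, 0.25]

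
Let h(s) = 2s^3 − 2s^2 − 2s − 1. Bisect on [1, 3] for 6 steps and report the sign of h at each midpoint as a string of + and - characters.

+-+---

midpoint 2: h = 3 > 0 → [1, 2]
midpoint 1.5: h = -1.75 < 0 → [1.5, 2]
midpoint 1.75: h = 0.09375 > 0 → [1.5, 1.75]
midpoint 1.625: h = -0.9492 < 0 → [1.625, 1.75]
midpoint 1.6875: h = -0.4595 < 0 → [1.6875, 1.75]
midpoint 1.71875: h = -0.191 < 0 → [1.71875, 1.75]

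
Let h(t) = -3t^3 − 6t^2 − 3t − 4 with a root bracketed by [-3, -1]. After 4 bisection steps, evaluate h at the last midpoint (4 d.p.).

0.3066

t = -2 gives h = 2, positive; keep [-2, -1]
t = -1.5 gives h = -2.875, negative; keep [-2, -1.5]
t = -1.75 gives h = -1.046875, negative; keep [-2, -1.75]
t = -1.875 gives h = 0.3066, positive; keep [-1.875, -1.75]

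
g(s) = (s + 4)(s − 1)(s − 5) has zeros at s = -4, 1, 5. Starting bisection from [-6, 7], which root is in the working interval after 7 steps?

-4

s = 0.5 gives g = 10.125, positive; keep [-6, 0.5]
s = -2.75 gives g = 36.328125, positive; keep [-6, -2.75]
s = -4.375 gives g = -18.896484, negative; keep [-4.375, -2.75]
s = -3.5625 gives g = 17.0916, positive; keep [-4.375, -3.5625]
s = -3.96875 gives g = 1.3926, positive; keep [-4.375, -3.96875]
s = -4.171875 gives g = -8.153, negative; keep [-4.171875, -3.96875]
s = -4.0703125 gives g = -3.2336, negative; keep [-4.0703125, -3.96875]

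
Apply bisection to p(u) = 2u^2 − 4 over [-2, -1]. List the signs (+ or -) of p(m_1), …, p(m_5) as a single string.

+--+-

m = -1.5, p(m) = 0.5 (+); new bracket [-1.5, -1]
m = -1.25, p(m) = -0.875 (−); new bracket [-1.5, -1.25]
m = -1.375, p(m) = -0.21875 (−); new bracket [-1.5, -1.375]
m = -1.4375, p(m) = 0.1328 (+); new bracket [-1.4375, -1.375]
m = -1.40625, p(m) = -0.0449 (−); new bracket [-1.4375, -1.40625]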